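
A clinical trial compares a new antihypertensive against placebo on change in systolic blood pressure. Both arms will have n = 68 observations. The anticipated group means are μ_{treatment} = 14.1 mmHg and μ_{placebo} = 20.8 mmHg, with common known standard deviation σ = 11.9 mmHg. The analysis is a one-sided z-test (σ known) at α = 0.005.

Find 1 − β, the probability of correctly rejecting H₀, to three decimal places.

Standardized effect: d = |μ_{treatment} − μ_{placebo}| / σ = |14.1 − 20.8| / 11.9 = 0.5630
Noncentrality parameter: δ = d·√(n/2) = 0.5630 × √(68/2) = 3.2830
Critical value for a one-sided test at α = 0.005: z_α = 2.576.
Power = P(Z > 2.576 − δ) = Φ(0.707) = 0.7603.

Power ≈ 0.760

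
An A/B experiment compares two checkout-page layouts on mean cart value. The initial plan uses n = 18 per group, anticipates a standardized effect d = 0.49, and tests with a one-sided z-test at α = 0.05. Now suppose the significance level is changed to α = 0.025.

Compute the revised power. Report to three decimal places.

δ = d·√(n/2) = 0.49 × √(18/2) = 1.4700 (unchanged). New critical value: z_{0.025} = 1.960.
Revised power = P(Z > 1.960 − δ) = Φ(-0.490) = 0.3121.

Power ≈ 0.312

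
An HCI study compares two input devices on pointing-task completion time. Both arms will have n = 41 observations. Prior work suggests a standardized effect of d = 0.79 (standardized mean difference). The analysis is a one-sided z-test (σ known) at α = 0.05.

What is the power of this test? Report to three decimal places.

Power ≈ 0.973

Noncentrality parameter: δ = d·√(n/2) = 0.79 × √(41/2) = 3.5769
Critical value for a one-sided test at α = 0.05: z_α = 1.645.
Power = P(Z > 1.645 − δ) = Φ(1.932) = 0.9733.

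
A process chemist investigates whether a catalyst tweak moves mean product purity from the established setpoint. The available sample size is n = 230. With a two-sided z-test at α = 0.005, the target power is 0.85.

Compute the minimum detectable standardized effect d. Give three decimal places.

Need Φ(δ − 2.807) = 0.85, so δ = 2.807 + 1.036 = 3.843.
(Lower-tail contribution to power is negligible for δ > 0.)
δ = d·√n ⇒ d = δ/√n = 3.843/√230 = 0.2534.

d ≈ 0.253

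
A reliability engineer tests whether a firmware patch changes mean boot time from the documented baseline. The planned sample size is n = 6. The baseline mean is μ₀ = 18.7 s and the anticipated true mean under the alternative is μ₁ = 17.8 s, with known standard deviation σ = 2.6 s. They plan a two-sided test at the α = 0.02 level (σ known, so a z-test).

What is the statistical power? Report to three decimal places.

Standardized effect: d = |μ₁ − μ₀| / σ = |17.8 − 18.7| / 2.6 = 0.3462
Noncentrality parameter: δ = d·√n = 0.3462 × √6 = 0.8479
Two-sided α = 0.02 → critical value z_{0.01} = 2.326.
Power = Φ(δ − 2.326) + Φ(−δ − 2.326) = Φ(-1.478) + Φ(-3.174) = 0.0696 + 0.0008 = 0.0704.

Power ≈ 0.070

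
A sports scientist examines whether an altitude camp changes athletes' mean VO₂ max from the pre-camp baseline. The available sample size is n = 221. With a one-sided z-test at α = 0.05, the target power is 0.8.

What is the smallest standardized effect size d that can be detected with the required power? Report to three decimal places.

Need Φ(δ − 1.645) = 0.8, so δ = 1.645 + 0.842 = 2.486.
δ = d·√n ⇒ d = δ/√n = 2.486/√221 = 0.1673.

d ≈ 0.167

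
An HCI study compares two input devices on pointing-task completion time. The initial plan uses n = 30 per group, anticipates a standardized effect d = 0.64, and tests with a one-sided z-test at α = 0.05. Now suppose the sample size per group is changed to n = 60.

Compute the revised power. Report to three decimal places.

With n = 60 per group: δ = d·√(n/2) = 0.64 × √(60/2) = 3.5054. Critical value z_{0.05} = 1.645.
Revised power = Φ(δ − 1.645) = Φ(1.861) = 0.9686.

Power ≈ 0.969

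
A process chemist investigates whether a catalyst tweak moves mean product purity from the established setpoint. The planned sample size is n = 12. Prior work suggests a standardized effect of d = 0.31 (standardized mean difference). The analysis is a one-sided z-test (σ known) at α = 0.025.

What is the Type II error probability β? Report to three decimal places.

Noncentrality parameter: δ = d·√n = 0.31 × √12 = 1.0739
Critical value for a one-sided test at α = 0.025: z_α = 1.960.
Power = P(Z > 1.960 − δ) = Φ(-0.886) = 0.1878.
Type II error: β = 1 − power = 1 − 0.1878 = 0.8122.

β ≈ 0.812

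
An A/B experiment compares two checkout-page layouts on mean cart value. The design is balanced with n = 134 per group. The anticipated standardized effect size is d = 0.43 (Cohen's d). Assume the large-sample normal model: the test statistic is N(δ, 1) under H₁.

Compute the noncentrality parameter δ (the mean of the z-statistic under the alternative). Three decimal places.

δ ≈ 3.520

δ = d·√(n/2) = 0.43 × √(134/2) = 3.5197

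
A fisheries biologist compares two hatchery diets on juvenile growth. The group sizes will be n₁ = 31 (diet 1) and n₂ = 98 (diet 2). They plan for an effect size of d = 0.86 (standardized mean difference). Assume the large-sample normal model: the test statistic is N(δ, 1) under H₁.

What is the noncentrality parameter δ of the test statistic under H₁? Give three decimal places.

δ ≈ 4.173

δ = d / √(1/n₁ + 1/n₂) = 0.86 / √(1/31 + 1/98) = 4.1735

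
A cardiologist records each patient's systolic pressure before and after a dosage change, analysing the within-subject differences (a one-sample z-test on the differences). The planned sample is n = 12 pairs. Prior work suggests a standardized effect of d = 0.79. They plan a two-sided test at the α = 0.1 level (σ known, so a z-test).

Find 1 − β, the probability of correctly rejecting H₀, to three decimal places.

Noncentrality parameter: δ = d·√n = 0.79 × √12 = 2.7366
Critical value for a two-sided test at α = 0.1: z_{α/2} = 1.645.
Power = Φ(δ − 1.645) + Φ(−δ − 1.645) = Φ(1.092) + Φ(-4.381) = 0.8625 + 0.0000 = 0.8625.

Power ≈ 0.863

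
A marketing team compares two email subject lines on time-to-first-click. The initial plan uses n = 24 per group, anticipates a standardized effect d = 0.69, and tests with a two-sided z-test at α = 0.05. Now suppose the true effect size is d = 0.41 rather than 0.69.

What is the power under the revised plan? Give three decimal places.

With d = 0.41: δ = d·√(n/2) = 0.41 × √(24/2) = 1.4203. Critical value z_{0.025} = 1.960.
Revised power = Φ(δ − 1.960) + Φ(−δ − 1.960) = Φ(-0.540) + Φ(-3.380) = 0.2947 + 0.0004 = 0.2951.

Power ≈ 0.295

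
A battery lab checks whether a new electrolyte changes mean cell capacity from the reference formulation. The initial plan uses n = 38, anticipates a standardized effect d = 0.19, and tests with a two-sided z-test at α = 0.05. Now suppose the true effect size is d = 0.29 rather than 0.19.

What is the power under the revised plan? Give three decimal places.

With d = 0.29: δ = d·√n = 0.29 × √38 = 1.7877. Critical value z_{0.025} = 1.960.
Revised power = Φ(δ − 1.960) + Φ(−δ − 1.960) = Φ(-0.172) + Φ(-3.748) = 0.4316 + 0.0001 = 0.4317.

Power ≈ 0.432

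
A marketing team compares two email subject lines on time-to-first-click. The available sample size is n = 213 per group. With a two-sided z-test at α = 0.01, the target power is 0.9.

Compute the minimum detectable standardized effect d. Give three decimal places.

Required noncentrality: δ = z_{0.005} + z_{0.10} = 2.576 + 1.282 = 3.857.
(The second rejection-region term Φ(−δ − z_{α/2}) is negligible and dropped.)
δ = d·√(n/2) ⇒ d = δ/√(n/2) = 3.857/√(213/2) = 0.3738.

d ≈ 0.374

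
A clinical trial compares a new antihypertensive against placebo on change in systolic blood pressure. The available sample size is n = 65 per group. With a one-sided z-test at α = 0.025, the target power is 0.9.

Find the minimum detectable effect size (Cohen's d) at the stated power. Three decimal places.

Need Φ(δ − 1.960) = 0.9, so δ = 1.960 + 1.282 = 3.242.
δ = d·√(n/2) ⇒ d = δ/√(n/2) = 3.242/√(65/2) = 0.5686.

d ≈ 0.569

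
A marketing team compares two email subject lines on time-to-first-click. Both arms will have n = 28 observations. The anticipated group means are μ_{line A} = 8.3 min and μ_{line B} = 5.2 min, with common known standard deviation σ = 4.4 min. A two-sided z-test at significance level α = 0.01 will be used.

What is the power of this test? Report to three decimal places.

Power ≈ 0.524

Standardized effect: d = |μ_{line A} − μ_{line B}| / σ = |8.3 − 5.2| / 4.4 = 0.7045
Noncentrality parameter: δ = d·√(n/2) = 0.7045 × √(28/2) = 2.6362
Critical value for a two-sided test at α = 0.01: z_{α/2} = 2.576.
Power = Φ(δ − 2.576) + Φ(−δ − 2.576) = Φ(0.060) + Φ(-5.212) = 0.5241 + 0.0000 = 0.5241.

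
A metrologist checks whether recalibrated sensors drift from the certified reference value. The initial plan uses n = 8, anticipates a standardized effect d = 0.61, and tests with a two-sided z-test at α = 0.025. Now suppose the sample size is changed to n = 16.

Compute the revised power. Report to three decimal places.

With n = 16: δ = d·√n = 0.61 × √16 = 2.4400. Critical value z_{0.0125} = 2.241.
Revised power = Φ(δ − 2.241) + Φ(−δ − 2.241) = Φ(0.199) + Φ(-4.681) = 0.5787 + 0.0000 = 0.5787.

Power ≈ 0.579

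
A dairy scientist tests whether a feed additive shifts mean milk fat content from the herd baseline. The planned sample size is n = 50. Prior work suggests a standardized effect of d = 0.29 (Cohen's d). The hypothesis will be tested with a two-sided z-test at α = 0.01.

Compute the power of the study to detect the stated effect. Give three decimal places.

Noncentrality parameter: λ = d·√n = 0.29 × √50 = 2.0506
Two-sided α = 0.01 → critical value z_{0.005} = 2.576.
Power = Φ(λ − 2.576) + Φ(−λ − 2.576) = Φ(-0.525) + Φ(-4.626) = 0.2997 + 0.0000 = 0.2997.

Power ≈ 0.300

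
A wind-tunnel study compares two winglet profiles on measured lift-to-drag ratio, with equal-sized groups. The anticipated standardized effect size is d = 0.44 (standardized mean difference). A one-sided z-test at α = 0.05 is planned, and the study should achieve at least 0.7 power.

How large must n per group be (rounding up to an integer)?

Set Φ(δ − 1.645) = 0.7; then δ − 1.645 = Φ⁻¹(0.7) = 0.524, giving δ = 2.169.
δ = d·√(n/2) ⇒ n = 2(δ/d)² = 2 × (2.169 / 0.44)² = 48.61.
Round up to the next whole unit.

n = 49 per group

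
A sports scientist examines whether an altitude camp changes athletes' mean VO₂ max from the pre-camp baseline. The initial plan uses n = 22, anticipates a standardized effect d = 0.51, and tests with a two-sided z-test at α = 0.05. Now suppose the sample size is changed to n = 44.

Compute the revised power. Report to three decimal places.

Power ≈ 0.923

With n = 44: δ = d·√n = 0.51 × √44 = 3.3830. Critical value z_{0.025} = 1.960.
Revised power = Φ(δ − 1.960) + Φ(−δ − 1.960) = Φ(1.423) + Φ(-5.343) = 0.9226 + 0.0000 = 0.9226.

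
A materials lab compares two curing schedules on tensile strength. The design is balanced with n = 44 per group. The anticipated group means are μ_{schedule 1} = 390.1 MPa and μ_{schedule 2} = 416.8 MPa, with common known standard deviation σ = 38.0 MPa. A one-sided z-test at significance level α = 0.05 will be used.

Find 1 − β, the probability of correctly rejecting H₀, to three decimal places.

Standardized effect: d = |μ_{schedule 1} − μ_{schedule 2}| / σ = |390.1 − 416.8| / 38.0 = 0.7026
Noncentrality parameter: δ = d·√(n/2) = 0.7026 × √(44/2) = 3.2956
One-sided α = 0.05 → critical value z_{0.05} = 1.645.
Power = P(Z > 1.645 − δ) = Φ(1.651) = 0.9506.

Power ≈ 0.951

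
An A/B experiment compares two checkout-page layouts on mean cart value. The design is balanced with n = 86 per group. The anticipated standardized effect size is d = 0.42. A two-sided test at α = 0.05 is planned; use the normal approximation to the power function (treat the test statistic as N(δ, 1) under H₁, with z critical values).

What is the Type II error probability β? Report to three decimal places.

β ≈ 0.214

Noncentrality parameter: δ = d·√(n/2) = 0.42 × √(86/2) = 2.7541
Two-sided α = 0.05 → critical value z_{0.025} = 1.960.
Power = Φ(δ − 1.960) + Φ(−δ − 1.960) = Φ(0.794) + Φ(-4.714) = 0.7864 + 0.0000 = 0.7865.
Type II error: β = 1 − power = 1 − 0.7865 = 0.2135.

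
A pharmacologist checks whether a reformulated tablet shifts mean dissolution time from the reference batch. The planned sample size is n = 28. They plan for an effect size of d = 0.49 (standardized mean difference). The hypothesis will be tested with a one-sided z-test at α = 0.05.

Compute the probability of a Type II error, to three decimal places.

Noncentrality parameter: δ = d·√n = 0.49 × √28 = 2.5928
Critical value for a one-sided test at α = 0.05: z_α = 1.645.
Power = Φ(δ − 1.645) = Φ(0.948) = 0.8284.
Type II error: β = 1 − power = 1 − 0.8284 = 0.1716.

β ≈ 0.172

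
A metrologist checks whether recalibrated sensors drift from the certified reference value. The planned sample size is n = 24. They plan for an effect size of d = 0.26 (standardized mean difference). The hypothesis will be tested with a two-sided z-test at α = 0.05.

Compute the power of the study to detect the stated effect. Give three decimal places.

Power ≈ 0.247

Noncentrality parameter: δ = d·√n = 0.26 × √24 = 1.2737
Two-sided α = 0.05 → critical value z_{0.025} = 1.960.
Power = Φ(δ − 1.960) + Φ(−δ − 1.960) = Φ(-0.686) + Φ(-3.234) = 0.2463 + 0.0006 = 0.2469.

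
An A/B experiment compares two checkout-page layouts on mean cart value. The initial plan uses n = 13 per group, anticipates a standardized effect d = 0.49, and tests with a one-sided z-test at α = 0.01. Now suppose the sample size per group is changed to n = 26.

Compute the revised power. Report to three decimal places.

Power ≈ 0.288

With n = 26 per group: δ = d·√(n/2) = 0.49 × √(26/2) = 1.7667. Critical value z_{0.01} = 2.326.
Revised power = Φ(δ − 2.326) = Φ(-0.560) = 0.2879.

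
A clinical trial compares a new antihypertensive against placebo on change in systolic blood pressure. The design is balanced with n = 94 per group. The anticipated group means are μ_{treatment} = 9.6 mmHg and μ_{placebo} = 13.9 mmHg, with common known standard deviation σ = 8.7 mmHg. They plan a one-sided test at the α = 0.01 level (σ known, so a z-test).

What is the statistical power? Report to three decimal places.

Power ≈ 0.856

Standardized effect: d = |μ_{treatment} − μ_{placebo}| / σ = |9.6 − 13.9| / 8.7 = 0.4943
Noncentrality parameter: δ = d·√(n/2) = 0.4943 × √(94/2) = 3.3884
One-sided α = 0.01 → critical value z_{0.01} = 2.326.
Power = Φ(δ − 2.326) = Φ(1.062) = 0.8559.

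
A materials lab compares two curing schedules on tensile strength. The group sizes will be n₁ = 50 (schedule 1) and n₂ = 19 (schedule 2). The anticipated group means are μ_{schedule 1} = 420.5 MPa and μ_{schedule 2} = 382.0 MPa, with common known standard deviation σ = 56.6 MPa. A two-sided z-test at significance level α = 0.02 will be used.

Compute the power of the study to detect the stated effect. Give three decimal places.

Standardized effect: d = |μ_{schedule 1} − μ_{schedule 2}| / σ = |420.5 − 382.0| / 56.6 = 0.6802
Noncentrality parameter: λ = d / √(1/n₁ + 1/n₂) = 0.6802 / √(1/50 + 1/19) = 2.5240
Two-sided α = 0.02 → critical value z_{0.01} = 2.326.
Power = Φ(λ − 2.326) + Φ(−λ − 2.326) = Φ(0.198) + Φ(-4.850) = 0.5783 + 0.0000 = 0.5783.

Power ≈ 0.578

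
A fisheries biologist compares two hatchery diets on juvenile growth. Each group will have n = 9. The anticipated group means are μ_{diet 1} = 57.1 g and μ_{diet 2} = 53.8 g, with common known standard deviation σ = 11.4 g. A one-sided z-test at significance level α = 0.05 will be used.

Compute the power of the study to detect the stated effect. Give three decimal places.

Power ≈ 0.151

Standardized effect: d = |μ_{diet 1} − μ_{diet 2}| / σ = |57.1 − 53.8| / 11.4 = 0.2895
Noncentrality parameter: δ = d·√(n/2) = 0.2895 × √(9/2) = 0.6141
One-sided α = 0.05 → critical value z_{0.05} = 1.645.
Power = Φ(δ − 1.645) = Φ(-1.031) = 0.1513.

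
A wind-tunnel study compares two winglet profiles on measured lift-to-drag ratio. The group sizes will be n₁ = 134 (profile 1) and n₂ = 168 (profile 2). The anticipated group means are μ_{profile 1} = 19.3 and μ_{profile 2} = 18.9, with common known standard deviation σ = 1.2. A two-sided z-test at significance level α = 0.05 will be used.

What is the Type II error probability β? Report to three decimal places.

Standardized effect: d = |μ_{profile 1} − μ_{profile 2}| / σ = |19.3 − 18.9| / 1.2 = 0.3333
Noncentrality parameter: δ = d / √(1/n₁ + 1/n₂) = 0.3333 / √(1/134 + 1/168) = 2.8779
Critical value for a two-sided test at α = 0.05: z_{α/2} = 1.960.
Power = Φ(δ − 1.960) + Φ(−δ − 1.960) = Φ(0.918) + Φ(-4.838) = 0.8207 + 0.0000 = 0.8207.
Type II error: β = 1 − power = 1 − 0.8207 = 0.1793.

β ≈ 0.179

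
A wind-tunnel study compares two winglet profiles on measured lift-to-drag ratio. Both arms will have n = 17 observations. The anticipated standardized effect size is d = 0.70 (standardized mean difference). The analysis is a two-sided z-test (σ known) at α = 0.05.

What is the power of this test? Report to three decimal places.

Power ≈ 0.532

Noncentrality parameter: δ = d·√(n/2) = 0.70 × √(17/2) = 2.0408
Critical value for a two-sided test at α = 0.05: z_{α/2} = 1.960.
Power = Φ(δ − 1.960) + Φ(−δ − 1.960) = Φ(0.081) + Φ(-4.001) = 0.5322 + 0.0000 = 0.5323.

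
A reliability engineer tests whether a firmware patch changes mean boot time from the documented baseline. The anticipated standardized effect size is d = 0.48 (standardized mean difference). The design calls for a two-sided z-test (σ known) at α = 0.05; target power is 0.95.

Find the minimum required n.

n = 57

For power 0.95 need Φ(δ − z_{0.025}) = 0.95, so δ = z_{0.025} + z_{0.05} = 1.960 + 1.645 = 3.605.
(Ignoring the negligible lower-tail rejection probability gives the usual closed-form inversion.)
δ = d·√n ⇒ n = (δ/d)² = (3.605 / 0.48)² = 56.40.
Rounding up, n = 57.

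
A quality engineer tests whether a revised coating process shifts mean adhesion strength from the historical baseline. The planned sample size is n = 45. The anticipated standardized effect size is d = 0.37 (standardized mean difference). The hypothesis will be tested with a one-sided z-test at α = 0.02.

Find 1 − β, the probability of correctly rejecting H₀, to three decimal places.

Power ≈ 0.666

Noncentrality parameter: δ = d·√n = 0.37 × √45 = 2.4820
One-sided α = 0.02 → critical value z_{0.02} = 2.054.
Power = P(Z > 2.054 − δ) = Φ(0.428) = 0.6658.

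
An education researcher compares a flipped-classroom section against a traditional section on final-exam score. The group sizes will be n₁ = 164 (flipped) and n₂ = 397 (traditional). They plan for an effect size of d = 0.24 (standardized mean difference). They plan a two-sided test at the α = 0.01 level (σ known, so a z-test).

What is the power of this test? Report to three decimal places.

Power ≈ 0.504

Noncentrality parameter: δ = d / √(1/n₁ + 1/n₂) = 0.24 / √(1/164 + 1/397) = 2.5855
Two-sided α = 0.01 → critical value z_{0.005} = 2.576.
Power = Φ(δ − 2.576) + Φ(−δ − 2.576) = Φ(0.010) + Φ(-5.161) = 0.5039 + 0.0000 = 0.5039.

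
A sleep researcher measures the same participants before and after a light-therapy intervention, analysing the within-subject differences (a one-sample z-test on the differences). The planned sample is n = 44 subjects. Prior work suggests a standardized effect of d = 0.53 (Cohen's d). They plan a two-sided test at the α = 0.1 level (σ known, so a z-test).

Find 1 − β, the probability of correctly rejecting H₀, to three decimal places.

Noncentrality parameter: δ = d·√n = 0.53 × √44 = 3.5156
Two-sided α = 0.1 → critical value z_{0.05} = 1.645.
Power = Φ(δ − 1.645) + Φ(−δ − 1.645) = Φ(1.871) + Φ(-5.160) = 0.9693 + 0.0000 = 0.9693.

Power ≈ 0.969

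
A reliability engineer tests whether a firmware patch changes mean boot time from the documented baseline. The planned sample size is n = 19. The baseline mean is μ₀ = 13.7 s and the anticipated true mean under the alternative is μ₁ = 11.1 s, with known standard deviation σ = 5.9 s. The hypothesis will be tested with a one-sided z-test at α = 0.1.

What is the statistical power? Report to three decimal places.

Power ≈ 0.739

Standardized effect: d = |μ₁ − μ₀| / σ = |11.1 − 13.7| / 5.9 = 0.4407
Noncentrality parameter: δ = d·√n = 0.4407 × √19 = 1.9209
Critical value for a one-sided test at α = 0.1: z_α = 1.282.
Power = Φ(δ − 1.282) = Φ(0.639) = 0.7387.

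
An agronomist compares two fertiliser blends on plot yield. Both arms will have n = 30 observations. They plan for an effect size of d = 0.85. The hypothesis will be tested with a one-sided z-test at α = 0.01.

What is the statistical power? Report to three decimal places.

Power ≈ 0.833

Noncentrality parameter: δ = d·√(n/2) = 0.85 × √(30/2) = 3.2920
Critical value for a one-sided test at α = 0.01: z_α = 2.326.
Power = Φ(δ − 2.326) = Φ(0.966) = 0.8329.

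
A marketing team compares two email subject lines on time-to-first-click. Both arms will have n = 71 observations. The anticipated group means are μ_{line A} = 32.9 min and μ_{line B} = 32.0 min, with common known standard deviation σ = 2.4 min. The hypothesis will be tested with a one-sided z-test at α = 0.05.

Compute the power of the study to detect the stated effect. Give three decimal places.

Standardized effect: d = |μ_{line A} − μ_{line B}| / σ = |32.9 − 32.0| / 2.4 = 0.3750
Noncentrality parameter: δ = d·√(n/2) = 0.3750 × √(71/2) = 2.2343
One-sided α = 0.05 → critical value z_{0.05} = 1.645.
Power = P(Z > 1.645 − δ) = Φ(0.589) = 0.7222.

Power ≈ 0.722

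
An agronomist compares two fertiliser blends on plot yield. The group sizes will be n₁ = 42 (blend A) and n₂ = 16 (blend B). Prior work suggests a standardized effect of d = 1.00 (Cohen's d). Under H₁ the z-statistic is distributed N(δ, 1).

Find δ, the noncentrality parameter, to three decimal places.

The noncentrality parameter scales effect size by the design's sample-size factor: δ = d / √(1/n₁ + 1/n₂) = 1.00 / √(1/42 + 1/16) = 3.4039

δ ≈ 3.404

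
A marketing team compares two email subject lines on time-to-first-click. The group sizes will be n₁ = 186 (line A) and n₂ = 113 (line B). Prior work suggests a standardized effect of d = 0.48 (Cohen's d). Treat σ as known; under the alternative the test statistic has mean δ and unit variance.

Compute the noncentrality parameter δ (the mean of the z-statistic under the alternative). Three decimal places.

δ = d / √(1/n₁ + 1/n₂) = 0.48 / √(1/186 + 1/113) = 4.0244

δ ≈ 4.024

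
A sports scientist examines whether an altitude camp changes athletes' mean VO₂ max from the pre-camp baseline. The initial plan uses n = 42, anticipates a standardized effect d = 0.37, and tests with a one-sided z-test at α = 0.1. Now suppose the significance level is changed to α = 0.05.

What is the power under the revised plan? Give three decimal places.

Power ≈ 0.774

δ = d·√n = 0.37 × √42 = 2.3979 (unchanged). New critical value: z_{0.05} = 1.645.
Revised power = P(Z > 1.645 − δ) = Φ(0.753) = 0.7743.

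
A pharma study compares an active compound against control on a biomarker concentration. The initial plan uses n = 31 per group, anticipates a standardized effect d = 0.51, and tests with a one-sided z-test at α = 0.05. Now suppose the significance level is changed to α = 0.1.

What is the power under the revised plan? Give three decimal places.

δ = d·√(n/2) = 0.51 × √(31/2) = 2.0079 (unchanged). New critical value: z_{0.1} = 1.282.
Revised power = Φ(δ − 1.282) = Φ(0.726) = 0.7662.

Power ≈ 0.766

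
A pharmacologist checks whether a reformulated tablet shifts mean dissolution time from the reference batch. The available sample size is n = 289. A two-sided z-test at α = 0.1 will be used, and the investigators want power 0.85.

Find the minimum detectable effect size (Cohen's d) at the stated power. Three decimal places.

Required noncentrality: δ = z_{0.05} + z_{0.15} = 1.645 + 1.036 = 2.681.
(Lower-tail contribution to power is negligible for δ > 0.)
δ = d·√n ⇒ d = δ/√n = 2.681/√289 = 0.1577.

d ≈ 0.158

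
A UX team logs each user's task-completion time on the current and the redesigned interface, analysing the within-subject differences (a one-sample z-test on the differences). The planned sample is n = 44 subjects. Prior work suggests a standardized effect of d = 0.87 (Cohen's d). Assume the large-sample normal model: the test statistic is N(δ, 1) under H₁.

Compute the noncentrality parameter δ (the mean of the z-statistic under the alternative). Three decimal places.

δ = d·√n = 0.87 × √44 = 5.7709

δ ≈ 5.771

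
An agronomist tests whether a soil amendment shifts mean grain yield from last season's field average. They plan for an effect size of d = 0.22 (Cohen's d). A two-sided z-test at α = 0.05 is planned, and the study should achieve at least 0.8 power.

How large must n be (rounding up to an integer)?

n = 163

For power 0.8 need Φ(δ − z_{0.025}) = 0.8, so δ = z_{0.025} + z_{0.20} = 1.960 + 0.842 = 2.802.
(For δ > 0 the lower-tail rejection region contributes negligibly to power, so the one-term inversion is standard.)
δ = d·√n ⇒ n = (δ/d)² = (2.802 / 0.22)² = 162.17.
Rounding up, n = 163.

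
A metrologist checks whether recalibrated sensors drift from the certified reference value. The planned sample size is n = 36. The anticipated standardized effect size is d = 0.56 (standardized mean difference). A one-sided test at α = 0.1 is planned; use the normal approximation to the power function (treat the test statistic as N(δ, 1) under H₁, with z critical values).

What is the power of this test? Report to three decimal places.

Noncentrality parameter: δ = d·√n = 0.56 × √36 = 3.3600
Critical value for a one-sided test at α = 0.1: z_α = 1.282.
Power = Φ(δ − 1.282) = Φ(2.078) = 0.9812.

Power ≈ 0.981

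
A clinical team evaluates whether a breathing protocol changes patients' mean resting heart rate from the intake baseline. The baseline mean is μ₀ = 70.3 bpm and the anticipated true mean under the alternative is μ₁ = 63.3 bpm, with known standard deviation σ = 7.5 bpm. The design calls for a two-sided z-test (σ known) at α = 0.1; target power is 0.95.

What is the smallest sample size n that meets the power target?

n = 13

Standardized effect: d = |μ₁ − μ₀| / σ = |63.3 − 70.3| / 7.5 = 0.9333
Set Φ(δ − 1.645) = 0.95; then δ − 1.645 = Φ⁻¹(0.95) = 1.645, giving δ = 3.290.
(The Φ(−δ − z_{α/2}) term is vanishingly small for δ > 0 and is dropped in the standard sample-size formula.)
δ = d·√n ⇒ n = (δ/d)² = (3.290 / 0.9333)² = 12.42.
Round up to the next whole unit.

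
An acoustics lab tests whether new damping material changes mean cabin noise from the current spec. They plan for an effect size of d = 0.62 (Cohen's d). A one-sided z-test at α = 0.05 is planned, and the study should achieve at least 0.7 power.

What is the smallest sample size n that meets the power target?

Set Φ(δ − 1.645) = 0.7; then δ − 1.645 = Φ⁻¹(0.7) = 0.524, giving δ = 2.169.
δ = d·√n ⇒ n = (δ/d)² = (2.169 / 0.62)² = 12.24.
Round up to the next whole unit.

n = 13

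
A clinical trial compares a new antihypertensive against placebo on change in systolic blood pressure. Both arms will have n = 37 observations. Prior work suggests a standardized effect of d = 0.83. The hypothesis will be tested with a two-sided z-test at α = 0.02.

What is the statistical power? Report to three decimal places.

Noncentrality parameter: δ = d·√(n/2) = 0.83 × √(37/2) = 3.5700
Two-sided α = 0.02 → critical value z_{0.01} = 2.326.
Power = Φ(δ − 2.326) + Φ(−δ − 2.326) = Φ(1.244) + Φ(-5.896) = 0.8932 + 0.0000 = 0.8932.

Power ≈ 0.893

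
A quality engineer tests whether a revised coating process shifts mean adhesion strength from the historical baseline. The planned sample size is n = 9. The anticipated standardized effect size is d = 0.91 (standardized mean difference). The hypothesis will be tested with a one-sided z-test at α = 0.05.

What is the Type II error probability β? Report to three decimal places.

β ≈ 0.139

Noncentrality parameter: δ = d·√n = 0.91 × √9 = 2.7300
Critical value for a one-sided test at α = 0.05: z_α = 1.645.
Power = Φ(δ − 1.645) = Φ(1.085) = 0.8611.
Type II error: β = 1 − power = 1 − 0.8611 = 0.1389.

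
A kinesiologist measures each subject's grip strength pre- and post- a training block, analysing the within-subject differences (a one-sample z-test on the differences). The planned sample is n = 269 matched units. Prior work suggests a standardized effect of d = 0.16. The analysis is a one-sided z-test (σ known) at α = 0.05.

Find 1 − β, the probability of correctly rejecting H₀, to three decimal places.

Power ≈ 0.836

Noncentrality parameter: δ = d·√n = 0.16 × √269 = 2.6242
One-sided α = 0.05 → critical value z_{0.05} = 1.645.
Power = P(Z > 1.645 − δ) = Φ(0.979) = 0.8363.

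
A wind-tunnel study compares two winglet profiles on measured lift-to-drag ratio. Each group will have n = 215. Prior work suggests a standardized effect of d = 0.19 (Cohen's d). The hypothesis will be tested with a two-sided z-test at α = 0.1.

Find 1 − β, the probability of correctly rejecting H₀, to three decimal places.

Power ≈ 0.628

Noncentrality parameter: δ = d·√(n/2) = 0.19 × √(215/2) = 1.9700
Two-sided α = 0.1 → critical value z_{0.05} = 1.645.
Power = Φ(δ − 1.645) + Φ(−δ − 1.645) = Φ(0.325) + Φ(-3.615) = 0.6275 + 0.0002 = 0.6276.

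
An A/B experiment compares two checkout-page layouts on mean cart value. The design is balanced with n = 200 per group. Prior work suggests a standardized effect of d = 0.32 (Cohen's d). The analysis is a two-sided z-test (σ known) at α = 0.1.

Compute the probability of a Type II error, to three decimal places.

Noncentrality parameter: δ = d·√(n/2) = 0.32 × √(200/2) = 3.2000
Two-sided α = 0.1 → critical value z_{0.05} = 1.645.
Power = Φ(δ − 1.645) + Φ(−δ − 1.645) = Φ(1.555) + Φ(-4.845) = 0.9400 + 0.0000 = 0.9400.
Type II error: β = 1 − power = 1 − 0.9400 = 0.0600.

β ≈ 0.060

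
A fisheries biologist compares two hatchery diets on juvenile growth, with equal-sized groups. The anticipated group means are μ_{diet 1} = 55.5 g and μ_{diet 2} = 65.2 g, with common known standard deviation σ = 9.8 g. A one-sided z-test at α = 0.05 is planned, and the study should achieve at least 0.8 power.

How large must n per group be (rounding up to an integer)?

n = 13 per group

Standardized effect: d = |μ_{diet 1} − μ_{diet 2}| / σ = |55.5 − 65.2| / 9.8 = 0.9898
Set Φ(δ − 1.645) = 0.8; then δ − 1.645 = Φ⁻¹(0.8) = 0.842, giving δ = 2.486.
δ = d·√(n/2) ⇒ n = 2(δ/d)² = 2 × (2.486 / 0.9898)² = 12.62.
Rounding up, n = 13 per group.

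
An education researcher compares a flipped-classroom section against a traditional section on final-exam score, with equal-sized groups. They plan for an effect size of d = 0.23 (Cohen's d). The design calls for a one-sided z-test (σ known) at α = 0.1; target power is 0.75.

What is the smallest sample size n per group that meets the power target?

n = 145 per group

For power 0.75 need Φ(δ − z_{0.1}) = 0.75, so δ = z_{0.1} + z_{0.25} = 1.282 + 0.674 = 1.956.
δ = d·√(n/2) ⇒ n = 2(δ/d)² = 2 × (1.956 / 0.23)² = 144.65.
Rounding up, n = 145 per group.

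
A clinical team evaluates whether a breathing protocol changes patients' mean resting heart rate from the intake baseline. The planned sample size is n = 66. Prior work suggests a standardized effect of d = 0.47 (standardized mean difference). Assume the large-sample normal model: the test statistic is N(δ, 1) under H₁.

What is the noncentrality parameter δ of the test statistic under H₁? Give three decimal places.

The noncentrality parameter scales effect size by the design's sample-size factor: δ = d·√n = 0.47 × √66 = 3.8183

δ ≈ 3.818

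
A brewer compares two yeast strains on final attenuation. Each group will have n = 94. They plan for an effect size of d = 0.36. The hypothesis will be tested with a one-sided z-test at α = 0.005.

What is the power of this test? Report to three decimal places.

Power ≈ 0.457

Noncentrality parameter: δ = d·√(n/2) = 0.36 × √(94/2) = 2.4680
Critical value for a one-sided test at α = 0.005: z_α = 2.576.
Power = P(Z > 2.576 − δ) = Φ(-0.108) = 0.4571.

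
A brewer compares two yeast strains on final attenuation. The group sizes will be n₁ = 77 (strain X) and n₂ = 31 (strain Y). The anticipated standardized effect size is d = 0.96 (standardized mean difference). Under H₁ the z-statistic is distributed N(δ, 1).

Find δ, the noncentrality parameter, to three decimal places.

δ = d / √(1/n₁ + 1/n₂) = 0.96 / √(1/77 + 1/31) = 4.5132

δ ≈ 4.513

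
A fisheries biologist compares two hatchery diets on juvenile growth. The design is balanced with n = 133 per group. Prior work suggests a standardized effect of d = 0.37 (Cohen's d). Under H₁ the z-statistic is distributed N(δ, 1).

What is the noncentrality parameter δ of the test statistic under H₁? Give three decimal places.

The noncentrality parameter scales effect size by the design's sample-size factor: δ = d·√(n/2) = 0.37 × √(133/2) = 3.0173

δ ≈ 3.017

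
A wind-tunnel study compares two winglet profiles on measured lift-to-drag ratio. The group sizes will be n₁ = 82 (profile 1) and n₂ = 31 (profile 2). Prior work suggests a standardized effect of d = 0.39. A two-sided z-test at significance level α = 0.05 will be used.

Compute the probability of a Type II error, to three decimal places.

β ≈ 0.544

Noncentrality parameter: λ = d / √(1/n₁ + 1/n₂) = 0.39 / √(1/82 + 1/31) = 1.8498
Two-sided α = 0.05 → critical value z_{0.025} = 1.960.
Power = Φ(λ − 1.960) + Φ(−λ − 1.960) = Φ(-0.110) + Φ(-3.810) = 0.4561 + 0.0001 = 0.4562.
Type II error: β = 1 − power = 1 − 0.4562 = 0.5438.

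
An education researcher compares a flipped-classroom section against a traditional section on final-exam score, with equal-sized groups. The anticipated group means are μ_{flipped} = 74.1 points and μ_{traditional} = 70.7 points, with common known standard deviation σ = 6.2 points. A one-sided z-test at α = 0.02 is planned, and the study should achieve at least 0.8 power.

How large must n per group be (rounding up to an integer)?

Standardized effect: d = |μ_{flipped} − μ_{traditional}| / σ = |74.1 − 70.7| / 6.2 = 0.5484
Set Φ(δ − 2.054) = 0.8; then δ − 2.054 = Φ⁻¹(0.8) = 0.842, giving δ = 2.895.
δ = d·√(n/2) ⇒ n = 2(δ/d)² = 2 × (2.895 / 0.5484)² = 55.75.
Round up to the next whole unit.

n = 56 per group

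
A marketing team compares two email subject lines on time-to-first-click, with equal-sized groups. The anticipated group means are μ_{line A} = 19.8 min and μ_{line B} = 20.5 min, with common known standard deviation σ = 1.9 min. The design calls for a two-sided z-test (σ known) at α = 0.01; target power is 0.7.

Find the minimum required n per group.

Standardized effect: d = |μ_{line A} − μ_{line B}| / σ = |19.8 − 20.5| / 1.9 = 0.3684
Set Φ(δ − 2.576) = 0.7; then δ − 2.576 = Φ⁻¹(0.7) = 0.524, giving δ = 3.100.
(The Φ(−δ − z_{α/2}) term is vanishingly small for δ > 0 and is dropped in the standard sample-size formula.)
δ = d·√(n/2) ⇒ n = 2(δ/d)² = 2 × (3.100 / 0.3684)² = 141.62.
Round up to the next whole unit.

n = 142 per group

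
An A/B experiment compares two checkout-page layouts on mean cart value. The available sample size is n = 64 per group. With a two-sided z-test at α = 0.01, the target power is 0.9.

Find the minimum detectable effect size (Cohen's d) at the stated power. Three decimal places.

d ≈ 0.682

Need Φ(δ − 2.576) = 0.9, so δ = 2.576 + 1.282 = 3.857.
(Lower-tail contribution to power is negligible for δ > 0.)
δ = d·√(n/2) ⇒ d = δ/√(n/2) = 3.857/√(64/2) = 0.6819.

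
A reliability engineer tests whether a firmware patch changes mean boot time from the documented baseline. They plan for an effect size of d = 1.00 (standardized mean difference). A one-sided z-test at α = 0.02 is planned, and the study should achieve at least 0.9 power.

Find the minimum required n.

For power 0.9 need Φ(δ − z_{0.02}) = 0.9, so δ = z_{0.02} + z_{0.10} = 2.054 + 1.282 = 3.335.
δ = d·√n ⇒ n = (δ/d)² = (3.335 / 1.00)² = 11.12.
Rounding up, n = 12.

n = 12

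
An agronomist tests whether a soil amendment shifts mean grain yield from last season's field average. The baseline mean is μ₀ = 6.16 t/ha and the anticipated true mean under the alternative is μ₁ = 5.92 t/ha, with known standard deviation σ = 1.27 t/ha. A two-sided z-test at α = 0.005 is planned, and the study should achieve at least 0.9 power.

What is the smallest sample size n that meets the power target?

Standardized effect: d = |μ₁ − μ₀| / σ = |5.92 − 6.16| / 1.27 = 0.1890
For power 0.9 need Φ(δ − z_{0.0025}) = 0.9, so δ = z_{0.0025} + z_{0.10} = 2.807 + 1.282 = 4.089.
(The Φ(−δ − z_{α/2}) term is vanishingly small for δ > 0 and is dropped in the standard sample-size formula.)
δ = d·√n ⇒ n = (δ/d)² = (4.089 / 0.1890)² = 468.09.
Rounding up, n = 469.

n = 469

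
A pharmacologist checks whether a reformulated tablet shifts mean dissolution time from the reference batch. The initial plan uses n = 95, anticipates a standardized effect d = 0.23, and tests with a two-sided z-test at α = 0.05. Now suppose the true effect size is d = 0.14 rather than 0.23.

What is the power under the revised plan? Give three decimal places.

Power ≈ 0.276

With d = 0.14: δ = d·√n = 0.14 × √95 = 1.3646. Critical value z_{0.025} = 1.960.
Revised power = Φ(δ − 1.960) + Φ(−δ − 1.960) = Φ(-0.595) + Φ(-3.325) = 0.2758 + 0.0004 = 0.2762.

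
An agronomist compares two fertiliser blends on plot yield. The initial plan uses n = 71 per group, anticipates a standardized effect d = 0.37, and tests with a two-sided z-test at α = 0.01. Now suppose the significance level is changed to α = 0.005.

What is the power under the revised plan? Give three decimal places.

δ = d·√(n/2) = 0.37 × √(71/2) = 2.2045 (unchanged). New critical value: z_{0.0025} = 2.807.
Revised power = Φ(δ − 2.807) + Φ(−δ − 2.807) = Φ(-0.603) + Φ(-5.012) = 0.2734 + 0.0000 = 0.2734.

Power ≈ 0.273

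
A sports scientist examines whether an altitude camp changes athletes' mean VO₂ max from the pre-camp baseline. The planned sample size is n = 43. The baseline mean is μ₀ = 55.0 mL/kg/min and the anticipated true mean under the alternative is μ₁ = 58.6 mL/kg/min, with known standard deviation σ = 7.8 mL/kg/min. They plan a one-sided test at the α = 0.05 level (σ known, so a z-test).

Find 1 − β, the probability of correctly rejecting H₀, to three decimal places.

Standardized effect: d = |μ₁ − μ₀| / σ = |58.6 − 55.0| / 7.8 = 0.4615
Noncentrality parameter: δ = d·√n = 0.4615 × √43 = 3.0265
One-sided α = 0.05 → critical value z_{0.05} = 1.645.
Power = P(Z > 1.645 − δ) = Φ(1.382) = 0.9165.

Power ≈ 0.916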